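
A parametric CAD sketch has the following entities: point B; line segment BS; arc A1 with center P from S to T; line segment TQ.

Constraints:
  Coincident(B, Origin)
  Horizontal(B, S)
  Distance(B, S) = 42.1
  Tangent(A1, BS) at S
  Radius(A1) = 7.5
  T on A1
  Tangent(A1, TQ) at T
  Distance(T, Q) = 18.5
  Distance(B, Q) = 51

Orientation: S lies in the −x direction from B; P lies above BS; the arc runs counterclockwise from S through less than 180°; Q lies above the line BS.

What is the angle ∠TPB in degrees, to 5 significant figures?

34.716°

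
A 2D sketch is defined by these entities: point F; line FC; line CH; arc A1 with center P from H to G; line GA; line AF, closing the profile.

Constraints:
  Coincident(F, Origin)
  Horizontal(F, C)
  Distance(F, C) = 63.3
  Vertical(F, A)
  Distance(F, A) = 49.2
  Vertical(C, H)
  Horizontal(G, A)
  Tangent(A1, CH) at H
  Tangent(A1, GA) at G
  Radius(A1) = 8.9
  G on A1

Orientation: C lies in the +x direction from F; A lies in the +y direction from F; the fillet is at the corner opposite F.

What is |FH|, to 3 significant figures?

75.0

F is at the origin; F and C share the same y with |FC| = 63.3 and C on the +x side, so C = (63.3, 0.00). F and A share the same x with |FA| = 49.2 and A on the +y side, so A = (0.00, 49.2). The virtual corner opposite F is at (63.3, 49.2). Tangency of A1 to CH means the radius PH is perpendicular to CH and the tangent condition forces PG to be normal to GA, with radius 8.9, so the center P sits 8.9 in from both sides at P = (54.4, 40.3). That places the tangent points at H = (63.3, 40.3) on CH and G = (54.4, 49.2) on GA. Then |FH| = |H − F| = 75.0.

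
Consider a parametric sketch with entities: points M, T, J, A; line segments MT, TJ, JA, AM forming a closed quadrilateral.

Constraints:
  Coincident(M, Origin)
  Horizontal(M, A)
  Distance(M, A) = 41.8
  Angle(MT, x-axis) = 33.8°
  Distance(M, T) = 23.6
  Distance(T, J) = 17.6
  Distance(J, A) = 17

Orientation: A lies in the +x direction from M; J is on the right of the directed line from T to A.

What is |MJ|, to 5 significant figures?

25.430

Checks: |TJ| = 17.60 ✓; |JA| = 17.00 ✓.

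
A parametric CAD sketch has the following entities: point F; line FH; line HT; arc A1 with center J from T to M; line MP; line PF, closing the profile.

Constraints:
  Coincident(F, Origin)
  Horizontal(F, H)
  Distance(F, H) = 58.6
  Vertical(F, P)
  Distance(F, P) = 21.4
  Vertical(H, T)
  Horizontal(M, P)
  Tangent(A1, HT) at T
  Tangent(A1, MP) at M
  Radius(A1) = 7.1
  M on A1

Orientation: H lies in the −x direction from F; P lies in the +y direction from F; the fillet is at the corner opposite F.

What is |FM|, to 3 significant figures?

55.8

The virtual corner opposite F is at (-58.6, 21.4). The tangent condition forces JT to be normal to HT and since A1 is tangent to MP there, JM ⟂ MP, with radius 7.1, so the center J sits 7.1 in from both sides at J = (-51.5, 14.3). That places the tangent points at T = (-58.6, 14.3) on HT and M = (-51.5, 21.4) on MP. Then |FM| = |M − F| = 55.8.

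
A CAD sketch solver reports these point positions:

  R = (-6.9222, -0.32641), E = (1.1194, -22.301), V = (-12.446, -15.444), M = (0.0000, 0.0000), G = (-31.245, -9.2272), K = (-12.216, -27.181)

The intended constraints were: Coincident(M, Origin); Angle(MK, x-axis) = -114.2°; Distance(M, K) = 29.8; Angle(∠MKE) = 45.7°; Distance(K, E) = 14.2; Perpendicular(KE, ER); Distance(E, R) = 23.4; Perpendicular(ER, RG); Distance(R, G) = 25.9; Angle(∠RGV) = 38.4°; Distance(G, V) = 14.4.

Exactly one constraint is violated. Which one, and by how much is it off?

Distance(G, V) = 14.4 — off by 5.40.

M = (0.00, 0.00) ✓; MK at -114.2° ✓; |MK| = 29.80 ✓; ∠MKE = 45.70° ✓; |KE| = 14.20 ✓; ∠(KE, ER) = 90.00° ✓; |ER| = 23.40 ✓; ∠(ER, RG) = 90.00° ✓; |RG| = 25.90 ✓; ∠RGV = 38.40° ✓; |GV| = 19.80 ✗.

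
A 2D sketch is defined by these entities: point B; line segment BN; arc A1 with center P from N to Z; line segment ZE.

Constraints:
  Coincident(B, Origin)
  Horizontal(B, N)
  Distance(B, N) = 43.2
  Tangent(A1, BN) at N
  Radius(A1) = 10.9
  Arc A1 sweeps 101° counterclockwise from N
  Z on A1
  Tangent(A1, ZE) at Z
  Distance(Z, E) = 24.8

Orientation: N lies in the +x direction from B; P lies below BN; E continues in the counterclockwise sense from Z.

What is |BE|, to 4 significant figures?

52.72

B is at the origin; BN is horizontal with |BN| = 43.2 and N on the +x side, so N = (43.20, 0.000). The tangent condition forces PN to be normal to BN, so P = N + (0, -10.9) = (43.20, -10.90). On A1, N sits at bearing 90° from P; a 101° counterclockwise sweep puts Z at bearing 191°, so Z = P + 10.9·(cos 191°, sin 191°) = (32.50, -12.98). The tangent condition forces PZ to be normal to ZE, so ZE runs along (−sin 191°, cos 191°); with |ZE| = 24.8, E = (37.23, -37.32). Then |BE| = |E − B| = 52.72.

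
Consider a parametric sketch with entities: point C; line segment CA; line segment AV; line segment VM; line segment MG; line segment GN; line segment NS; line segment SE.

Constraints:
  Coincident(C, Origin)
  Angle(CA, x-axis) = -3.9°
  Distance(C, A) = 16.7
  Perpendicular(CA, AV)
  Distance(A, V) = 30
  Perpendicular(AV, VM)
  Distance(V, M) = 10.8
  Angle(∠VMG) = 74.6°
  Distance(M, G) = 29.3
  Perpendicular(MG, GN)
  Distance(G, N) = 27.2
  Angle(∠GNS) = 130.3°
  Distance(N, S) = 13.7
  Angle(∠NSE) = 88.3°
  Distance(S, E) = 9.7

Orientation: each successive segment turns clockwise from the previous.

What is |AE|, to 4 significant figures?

32.23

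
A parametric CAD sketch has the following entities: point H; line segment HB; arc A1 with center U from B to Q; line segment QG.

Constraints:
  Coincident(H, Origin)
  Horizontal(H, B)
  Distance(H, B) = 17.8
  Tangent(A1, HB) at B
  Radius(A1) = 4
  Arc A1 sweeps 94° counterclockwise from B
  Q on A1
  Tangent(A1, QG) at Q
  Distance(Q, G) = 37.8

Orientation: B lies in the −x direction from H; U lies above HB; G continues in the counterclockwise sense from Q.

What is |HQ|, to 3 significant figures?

14.5

H is at the origin; HB is horizontal with |HB| = 17.8 and B on the −x side, so B = (-17.8, 0.00). The tangent condition forces UB to be normal to HB, so U = B + (0, 4) = (-17.8, 4.00). On A1, B sits at bearing -90° from U; a 94° counterclockwise sweep puts Q at bearing 4°, so Q = U + 4.0·(cos 4°, sin 4°) = (-13.8, 4.28). Then |HQ| = |Q − H| = 14.5.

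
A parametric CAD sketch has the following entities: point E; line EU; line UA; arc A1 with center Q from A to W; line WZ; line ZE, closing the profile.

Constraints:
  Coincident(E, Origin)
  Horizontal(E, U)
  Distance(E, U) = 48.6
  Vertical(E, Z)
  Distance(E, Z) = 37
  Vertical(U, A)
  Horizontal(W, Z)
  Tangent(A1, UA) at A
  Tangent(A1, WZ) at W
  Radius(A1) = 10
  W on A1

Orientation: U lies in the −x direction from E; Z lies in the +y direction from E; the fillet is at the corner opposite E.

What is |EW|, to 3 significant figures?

53.5

E is at the origin; EU is horizontal with |EU| = 48.6 and U on the −x side, so U = (-48.6, 0.00). EZ is vertical with |EZ| = 37.0 and Z on the +y side, so Z = (0.00, 37.0). The virtual corner opposite E is at (-48.6, 37.0). The tangent condition forces QA to be normal to UA and A1 meets WZ tangentially, so QW is at right angles to WZ, with radius 10.0, so the center Q sits 10.0 in from both sides at Q = (-38.6, 27.0). That places the tangent points at A = (-48.6, 27.0) on UA and W = (-38.6, 37.0) on WZ. Then |EW| = |W − E| = 53.5.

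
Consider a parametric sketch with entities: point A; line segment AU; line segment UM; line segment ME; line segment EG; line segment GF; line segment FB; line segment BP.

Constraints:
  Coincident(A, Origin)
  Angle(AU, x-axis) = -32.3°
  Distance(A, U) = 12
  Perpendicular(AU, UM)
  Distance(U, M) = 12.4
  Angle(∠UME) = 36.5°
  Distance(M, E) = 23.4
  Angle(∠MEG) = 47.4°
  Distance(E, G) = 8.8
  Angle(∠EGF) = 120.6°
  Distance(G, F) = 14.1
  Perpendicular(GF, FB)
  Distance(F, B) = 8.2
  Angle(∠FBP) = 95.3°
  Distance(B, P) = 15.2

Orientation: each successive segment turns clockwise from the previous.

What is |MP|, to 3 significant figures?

20.6

A is at the origin; AU runs at -32.3° with length 12.0, so U = (10.1, -6.41). AU is perpendicular to UM, so UM runs at -122°; with |UM| = 12.4, M = (3.52, -16.9). ∠UME = 36.5° gives ME at 94.2° from the x-axis; with |ME| = 23.4, E = (1.80, 6.44). ∠MEG = 47.4° gives EG at -38.4° from the x-axis; with |EG| = 8.8, G = (8.70, 0.978). ∠EGF = 120.6° gives GF at -97.8° from the x-axis; with |GF| = 14.1, F = (6.79, -13.0). GF is perpendicular to FB, so FB runs at 172°; with |FB| = 8.2, B = (-1.34, -11.9). ∠FBP = 95.3° gives BP at 87.5° from the x-axis; with |BP| = 15.2, P = (-0.675, 3.31). Then |MP| = |P − M| = 20.6.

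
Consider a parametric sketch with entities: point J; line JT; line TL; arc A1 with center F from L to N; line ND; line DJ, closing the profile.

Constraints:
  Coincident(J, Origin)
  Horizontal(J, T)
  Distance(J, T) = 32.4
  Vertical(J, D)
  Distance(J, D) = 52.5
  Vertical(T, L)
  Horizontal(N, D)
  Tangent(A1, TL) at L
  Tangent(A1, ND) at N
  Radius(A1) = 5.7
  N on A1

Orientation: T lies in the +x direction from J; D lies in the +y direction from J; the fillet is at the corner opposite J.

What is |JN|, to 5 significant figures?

58.899

J is at the origin; J and T share the same y with |JT| = 32.4 and T on the +x side, so T = (32.400, 0.0000). JD is vertical with |JD| = 52.5 and D on the +y side, so D = (0.0000, 52.500). The virtual corner opposite J is at (32.400, 52.500). Since A1 is tangent to TL there, FL ⟂ TL and since A1 is tangent to ND there, FN ⟂ ND, with radius 5.7, so the center F sits 5.7 in from both sides at F = (26.700, 46.800). That places the tangent points at L = (32.400, 46.800) on TL and N = (26.700, 52.500) on ND. Then |JN| = |N − J| = 58.899.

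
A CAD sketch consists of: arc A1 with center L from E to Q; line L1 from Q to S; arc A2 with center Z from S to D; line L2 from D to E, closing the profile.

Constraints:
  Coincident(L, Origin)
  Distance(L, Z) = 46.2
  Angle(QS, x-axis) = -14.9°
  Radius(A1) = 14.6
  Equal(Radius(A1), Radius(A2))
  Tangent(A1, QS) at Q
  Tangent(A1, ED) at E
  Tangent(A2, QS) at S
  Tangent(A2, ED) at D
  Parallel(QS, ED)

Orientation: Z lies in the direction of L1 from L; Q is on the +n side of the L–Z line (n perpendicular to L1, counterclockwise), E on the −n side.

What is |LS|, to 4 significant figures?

48.45

The slot axis is L1's direction at -14.9°, so u = (cos -14.9°, sin -14.9°) = (0.9664, -0.2571) and n = (−sin -14.9°, cos -14.9°) = (0.2571, 0.9664). L is at the origin and Z lies 46.2 along u from L, so Z = 46.2·u = (44.65, -11.88). Tangency of A1 to both parallel lines with radius 14.6 puts Q and E at L ± 14.6·n: Q = (3.754, 14.11), E = (-3.754, -14.11). Equal radii place S and D the same way about Z: S = Z + 14.6·n = (48.40, 2.230), D = Z − 14.6·n = (40.89, -25.99). Then |LS| = |S − L| = 48.45.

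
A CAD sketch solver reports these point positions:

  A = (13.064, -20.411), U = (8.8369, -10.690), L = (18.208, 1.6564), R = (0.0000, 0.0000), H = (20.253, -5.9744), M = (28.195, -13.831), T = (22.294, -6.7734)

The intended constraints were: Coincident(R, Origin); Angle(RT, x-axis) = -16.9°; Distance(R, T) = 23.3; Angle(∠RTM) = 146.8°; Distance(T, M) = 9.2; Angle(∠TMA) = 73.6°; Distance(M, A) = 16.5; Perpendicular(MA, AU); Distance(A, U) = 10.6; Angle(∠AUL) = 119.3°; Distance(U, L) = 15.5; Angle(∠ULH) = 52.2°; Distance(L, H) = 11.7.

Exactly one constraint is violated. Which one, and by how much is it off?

Distance(L, H) = 11.7 — off by 3.80.

R = (0.00, 0.00) ✓; RT at -16.90° ✓; |RT| = 23.30 ✓; ∠RTM = 146.8° ✓; |TM| = 9.200 ✓; ∠TMA = 73.60° ✓; |MA| = 16.50 ✓; ∠(MA, AU) = 90.00° ✓; |AU| = 10.60 ✓; ∠AUL = 119.3° ✓; |UL| = 15.50 ✓; ∠ULH = 52.20° ✓; |LH| = 7.900 ✗.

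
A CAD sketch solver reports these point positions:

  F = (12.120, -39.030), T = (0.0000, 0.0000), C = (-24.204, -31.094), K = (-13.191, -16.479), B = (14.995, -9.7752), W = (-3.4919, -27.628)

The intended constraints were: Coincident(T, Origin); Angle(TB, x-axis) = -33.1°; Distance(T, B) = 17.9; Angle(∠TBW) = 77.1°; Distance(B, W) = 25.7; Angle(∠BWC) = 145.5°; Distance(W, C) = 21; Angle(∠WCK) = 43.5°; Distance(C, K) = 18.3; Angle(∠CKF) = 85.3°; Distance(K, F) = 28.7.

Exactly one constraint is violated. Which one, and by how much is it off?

Distance(K, F) = 28.7 — off by 5.20.

T = (0.00, 0.00) ✓; TB at -33.10° ✓; |TB| = 17.90 ✓; ∠TBW = 77.10° ✓; |BW| = 25.70 ✓; ∠BWC = 145.5° ✓; |WC| = 21.00 ✓; ∠WCK = 43.50° ✓; |CK| = 18.30 ✓; ∠CKF = 85.30° ✓; |KF| = 33.90 ✗.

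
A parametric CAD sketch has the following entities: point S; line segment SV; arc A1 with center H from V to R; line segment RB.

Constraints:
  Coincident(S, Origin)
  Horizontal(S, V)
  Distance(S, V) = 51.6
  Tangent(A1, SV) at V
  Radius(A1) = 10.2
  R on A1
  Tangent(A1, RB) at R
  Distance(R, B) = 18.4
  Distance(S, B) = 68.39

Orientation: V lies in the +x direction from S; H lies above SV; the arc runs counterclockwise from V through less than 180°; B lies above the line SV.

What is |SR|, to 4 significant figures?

62.59

S is at the origin; S and V share the same y with |SV| = 51.6 and V on the +x side, so V = (51.60, 0.000). A1 meets SV tangentially, so HV is at right angles to SV, so H = V + (0, 10.2) = (51.60, 10.20). Since HR ⟂ RB (tangency), |HB| = √(10.2² + 18.4²) = 21.04 regardless of where R sits on A1. So B lies on both circle(S, 68.39) and circle(H, 21.04); the above-SV intersection is B = (62.24, 28.35). R is the foot of the tangent from B: R = (61.80, 9.956).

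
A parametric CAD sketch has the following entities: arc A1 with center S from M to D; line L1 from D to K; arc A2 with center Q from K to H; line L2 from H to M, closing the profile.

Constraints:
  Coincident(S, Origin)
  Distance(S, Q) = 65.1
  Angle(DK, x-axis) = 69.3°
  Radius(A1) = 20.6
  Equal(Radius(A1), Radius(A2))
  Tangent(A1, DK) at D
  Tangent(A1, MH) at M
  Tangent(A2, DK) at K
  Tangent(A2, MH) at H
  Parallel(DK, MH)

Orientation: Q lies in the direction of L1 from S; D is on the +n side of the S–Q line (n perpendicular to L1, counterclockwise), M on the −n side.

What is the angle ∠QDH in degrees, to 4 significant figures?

14.77°

The slot axis is L1's direction at 69.3°, so u = (cos 69.3°, sin 69.3°) = (0.3535, 0.9354) and n = (−sin 69.3°, cos 69.3°) = (-0.9354, 0.3535). S is at the origin and Q lies 65.1 along u from S, so Q = 65.1·u = (23.01, 60.90). Tangency of A1 to both parallel lines with radius 20.6 puts D and M at S ± 20.6·n: D = (-19.27, 7.282), M = (19.27, -7.282). Equal radii place K and H the same way about Q: K = Q + 20.6·n = (3.741, 68.18), H = Q − 20.6·n = (42.28, 53.62). Then cos ∠QDH = DQ·DH / (|DQ||DH|), giving 14.77°.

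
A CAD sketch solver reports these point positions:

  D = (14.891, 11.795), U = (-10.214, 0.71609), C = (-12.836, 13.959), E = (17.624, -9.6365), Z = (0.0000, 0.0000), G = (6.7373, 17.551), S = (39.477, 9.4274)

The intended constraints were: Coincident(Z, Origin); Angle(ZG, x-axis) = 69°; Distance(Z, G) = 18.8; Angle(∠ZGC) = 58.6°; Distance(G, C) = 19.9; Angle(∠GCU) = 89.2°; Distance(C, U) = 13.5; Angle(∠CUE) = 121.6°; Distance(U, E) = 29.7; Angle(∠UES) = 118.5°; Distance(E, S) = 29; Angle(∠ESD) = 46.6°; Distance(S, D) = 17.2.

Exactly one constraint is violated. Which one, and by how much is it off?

Distance(S, D) = 17.2 — off by 7.50.

Z = (0.00, 0.00) ✓; ZG at 69.00° ✓; |ZG| = 18.80 ✓; ∠ZGC = 58.60° ✓; |GC| = 19.90 ✓; ∠GCU = 89.20° ✓; |CU| = 13.50 ✓; ∠CUE = 121.6° ✓; |UE| = 29.70 ✓; ∠UES = 118.5° ✓; |ES| = 29.00 ✓; ∠ESD = 46.60° ✓; |SD| = 24.70 ✗.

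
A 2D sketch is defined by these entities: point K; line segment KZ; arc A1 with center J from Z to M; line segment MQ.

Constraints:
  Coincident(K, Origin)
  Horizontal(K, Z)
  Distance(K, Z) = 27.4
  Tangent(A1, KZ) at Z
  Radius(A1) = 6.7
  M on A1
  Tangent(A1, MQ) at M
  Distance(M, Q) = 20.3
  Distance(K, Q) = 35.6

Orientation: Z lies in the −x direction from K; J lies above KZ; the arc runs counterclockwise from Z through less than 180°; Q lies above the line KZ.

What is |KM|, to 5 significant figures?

21.979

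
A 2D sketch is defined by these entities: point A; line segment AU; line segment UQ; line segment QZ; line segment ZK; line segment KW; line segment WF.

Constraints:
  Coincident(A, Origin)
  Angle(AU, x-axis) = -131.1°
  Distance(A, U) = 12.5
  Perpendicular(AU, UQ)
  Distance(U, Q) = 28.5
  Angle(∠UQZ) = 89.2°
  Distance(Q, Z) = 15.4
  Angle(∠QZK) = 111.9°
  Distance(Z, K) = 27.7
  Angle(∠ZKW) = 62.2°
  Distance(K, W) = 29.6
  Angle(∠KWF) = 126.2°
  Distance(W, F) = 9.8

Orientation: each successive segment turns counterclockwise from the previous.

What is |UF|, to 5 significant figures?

16.925

∠ZKW = 62.2° gives KW at -124.40° from the x-axis; with |KW| = 29.6, W = (-6.4220, -16.330). ∠KWF = 126.2° gives WF at -70.600° from the x-axis; with |WF| = 9.8, F = (-3.1668, -25.574). Then |UF| = |F − U| = 16.925.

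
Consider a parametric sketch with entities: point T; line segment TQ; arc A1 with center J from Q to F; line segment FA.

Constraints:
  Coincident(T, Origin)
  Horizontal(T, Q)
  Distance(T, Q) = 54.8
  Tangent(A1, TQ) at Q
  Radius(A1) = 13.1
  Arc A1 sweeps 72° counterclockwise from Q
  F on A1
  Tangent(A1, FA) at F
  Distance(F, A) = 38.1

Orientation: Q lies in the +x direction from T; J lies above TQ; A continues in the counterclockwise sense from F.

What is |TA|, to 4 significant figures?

91.09

T is at the origin; T and Q share the same y with |TQ| = 54.8 and Q on the +x side, so Q = (54.80, 0.000). Tangency of A1 to TQ means the radius JQ is perpendicular to TQ, so J = Q + (0, 13.1) = (54.80, 13.10). On A1, Q sits at bearing -90° from J; a 72° counterclockwise sweep puts F at bearing -18°, so F = J + 13.1·(cos -18°, sin -18°) = (67.26, 9.052). The tangent condition forces JF to be normal to FA, so FA runs along (−sin -18°, cos -18°); with |FA| = 38.1, A = (79.03, 45.29). Then |TA| = |A − T| = 91.09.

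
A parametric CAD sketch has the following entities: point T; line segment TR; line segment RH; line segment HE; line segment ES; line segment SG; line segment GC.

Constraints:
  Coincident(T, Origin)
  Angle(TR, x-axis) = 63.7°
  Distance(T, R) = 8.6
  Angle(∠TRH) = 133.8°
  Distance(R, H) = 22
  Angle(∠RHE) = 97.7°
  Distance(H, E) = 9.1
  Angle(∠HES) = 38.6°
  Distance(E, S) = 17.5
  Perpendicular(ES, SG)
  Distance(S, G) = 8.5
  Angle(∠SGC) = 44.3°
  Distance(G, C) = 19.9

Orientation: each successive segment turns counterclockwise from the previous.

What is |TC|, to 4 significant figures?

23.04

The perpendicularity gives SG at right angles to ES, so SG runs at 63.60°; with |SG| = 8.5, G = (6.882, 26.31). ∠SGC = 44.3° gives GC at -160.7° from the x-axis; with |GC| = 19.9, C = (-11.90, 19.73). Then |TC| = |C − T| = 23.04.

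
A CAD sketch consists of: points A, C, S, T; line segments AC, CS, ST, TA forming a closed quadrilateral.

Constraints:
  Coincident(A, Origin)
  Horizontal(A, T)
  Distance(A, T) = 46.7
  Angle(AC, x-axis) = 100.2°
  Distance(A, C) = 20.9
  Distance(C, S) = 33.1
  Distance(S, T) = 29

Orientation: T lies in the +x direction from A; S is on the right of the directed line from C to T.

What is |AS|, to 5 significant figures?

18.562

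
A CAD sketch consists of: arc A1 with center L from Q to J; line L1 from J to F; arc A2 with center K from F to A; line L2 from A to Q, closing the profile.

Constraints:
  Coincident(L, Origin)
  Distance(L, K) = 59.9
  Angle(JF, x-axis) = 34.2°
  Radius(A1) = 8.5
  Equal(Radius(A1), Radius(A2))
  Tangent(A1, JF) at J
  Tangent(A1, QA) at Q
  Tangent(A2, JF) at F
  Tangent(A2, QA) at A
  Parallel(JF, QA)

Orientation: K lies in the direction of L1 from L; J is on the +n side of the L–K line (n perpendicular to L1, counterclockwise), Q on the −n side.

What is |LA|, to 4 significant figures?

60.50

Tangency of A1 to both parallel lines with radius 8.5 puts J and Q at L ± 8.5·n: J = (-4.778, 7.030), Q = (4.778, -7.030). Equal radii place F and A the same way about K: F = K + 8.5·n = (44.76, 40.70), A = K − 8.5·n = (54.32, 26.64). Then |LA| = |A − L| = 60.50.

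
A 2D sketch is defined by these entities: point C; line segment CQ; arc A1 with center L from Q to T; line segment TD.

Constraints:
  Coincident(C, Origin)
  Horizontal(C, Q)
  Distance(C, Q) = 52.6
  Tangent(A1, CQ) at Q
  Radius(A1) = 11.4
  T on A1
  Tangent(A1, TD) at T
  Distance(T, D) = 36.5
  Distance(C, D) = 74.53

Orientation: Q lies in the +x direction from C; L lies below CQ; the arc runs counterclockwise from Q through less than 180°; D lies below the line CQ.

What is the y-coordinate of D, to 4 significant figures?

-49.51

C is at the origin; CQ is horizontal with |CQ| = 52.6 and Q on the +x side, so Q = (52.60, 0.000). The tangent condition forces LQ to be normal to CQ, so L = Q + (0, -11.4) = (52.60, -11.40). Since LT ⟂ TD (tangency), |LD| = √(11.4² + 36.5²) = 38.24 regardless of where T sits on A1. So D lies on both circle(C, 74.53) and circle(L, 38.24); the below-CQ intersection is D = (55.71, -49.51). T is the foot of the tangent from D: T = (42.03, -15.67).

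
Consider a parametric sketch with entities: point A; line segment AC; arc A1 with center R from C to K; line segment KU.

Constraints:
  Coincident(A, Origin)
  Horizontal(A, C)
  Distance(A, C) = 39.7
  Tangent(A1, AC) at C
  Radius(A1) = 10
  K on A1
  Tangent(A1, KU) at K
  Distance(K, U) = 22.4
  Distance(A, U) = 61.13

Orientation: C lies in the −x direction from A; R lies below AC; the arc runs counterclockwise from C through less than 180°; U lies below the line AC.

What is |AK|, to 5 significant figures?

50.323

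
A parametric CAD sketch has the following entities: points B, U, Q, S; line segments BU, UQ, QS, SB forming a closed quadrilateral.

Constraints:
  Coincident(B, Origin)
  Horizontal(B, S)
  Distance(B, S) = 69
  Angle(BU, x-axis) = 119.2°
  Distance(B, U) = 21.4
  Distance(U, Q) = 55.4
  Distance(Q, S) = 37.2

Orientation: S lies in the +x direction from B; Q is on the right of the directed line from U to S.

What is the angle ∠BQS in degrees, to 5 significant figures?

136.44°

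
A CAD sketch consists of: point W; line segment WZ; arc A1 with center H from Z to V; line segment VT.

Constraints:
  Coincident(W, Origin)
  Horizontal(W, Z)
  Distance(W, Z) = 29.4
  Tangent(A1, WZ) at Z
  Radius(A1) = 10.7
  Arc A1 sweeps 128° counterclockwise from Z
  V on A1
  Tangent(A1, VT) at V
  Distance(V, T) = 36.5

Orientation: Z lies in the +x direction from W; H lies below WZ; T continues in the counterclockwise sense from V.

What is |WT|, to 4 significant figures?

63.31

W is at the origin; WZ is horizontal with |WZ| = 29.4 and Z on the +x side, so Z = (29.40, 0.000). The tangent condition forces HZ to be normal to WZ, so H = Z + (0, -10.7) = (29.40, -10.70). On A1, Z sits at bearing 90° from H; a 128° counterclockwise sweep puts V at bearing 218°, so V = H + 10.7·(cos 218°, sin 218°) = (20.97, -17.29). The tangent condition forces HV to be normal to VT, so VT runs along (−sin 218°, cos 218°); with |VT| = 36.5, T = (43.44, -46.05). Then |WT| = |T − W| = 63.31.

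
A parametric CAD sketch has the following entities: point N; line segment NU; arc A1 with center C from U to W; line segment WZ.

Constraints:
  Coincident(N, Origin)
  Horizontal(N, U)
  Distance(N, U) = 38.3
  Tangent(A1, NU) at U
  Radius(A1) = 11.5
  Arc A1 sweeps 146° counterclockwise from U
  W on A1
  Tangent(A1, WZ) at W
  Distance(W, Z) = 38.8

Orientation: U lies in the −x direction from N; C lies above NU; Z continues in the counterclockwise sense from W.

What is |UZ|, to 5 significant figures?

49.882

On A1, U sits at bearing -90° from C; a 146° counterclockwise sweep puts W at bearing 56°, so W = C + 11.5·(cos 56°, sin 56°) = (-31.869, 21.034). A1 meets WZ tangentially, so CW is at right angles to WZ, so WZ runs along (−sin 56°, cos 56°); with |WZ| = 38.8, Z = (-64.036, 42.731). Then |UZ| = |Z − U| = 49.882.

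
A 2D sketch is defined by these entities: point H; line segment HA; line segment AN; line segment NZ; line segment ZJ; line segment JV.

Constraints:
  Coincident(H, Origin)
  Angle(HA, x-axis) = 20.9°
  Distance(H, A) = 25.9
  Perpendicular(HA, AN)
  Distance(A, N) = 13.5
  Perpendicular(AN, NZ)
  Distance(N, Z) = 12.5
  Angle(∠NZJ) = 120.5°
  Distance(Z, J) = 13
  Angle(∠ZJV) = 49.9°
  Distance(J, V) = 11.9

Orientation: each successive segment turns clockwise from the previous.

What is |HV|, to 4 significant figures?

19.02

H is at the origin; HA runs at 20.9° with length 25.9, so A = (24.20, 9.240). HA ⟂ AN, so AN runs at -69.10°; with |AN| = 13.5, N = (29.01, -3.372). The perpendicularity gives NZ at right angles to AN, so NZ runs at -159.1°; with |NZ| = 12.5, Z = (17.33, -7.831). ∠NZJ = 120.5° gives ZJ at 141.4° from the x-axis; with |ZJ| = 13.0, J = (7.175, 0.2790). ∠ZJV = 49.9° gives JV at 11.30° from the x-axis; with |JV| = 11.9, V = (18.84, 2.611). Then |HV| = |V − H| = 19.02.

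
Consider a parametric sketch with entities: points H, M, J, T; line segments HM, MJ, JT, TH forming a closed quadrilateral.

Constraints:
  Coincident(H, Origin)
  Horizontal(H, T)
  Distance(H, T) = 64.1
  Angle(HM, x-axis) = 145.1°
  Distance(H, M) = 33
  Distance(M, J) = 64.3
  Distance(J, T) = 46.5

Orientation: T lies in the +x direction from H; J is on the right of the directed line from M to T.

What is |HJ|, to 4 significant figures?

31.47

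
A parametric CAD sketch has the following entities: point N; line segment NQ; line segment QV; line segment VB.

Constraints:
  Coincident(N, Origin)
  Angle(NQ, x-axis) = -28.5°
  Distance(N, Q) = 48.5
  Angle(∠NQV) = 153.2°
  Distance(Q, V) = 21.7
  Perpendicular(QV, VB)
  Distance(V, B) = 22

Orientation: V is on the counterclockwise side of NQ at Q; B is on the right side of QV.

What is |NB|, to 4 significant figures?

78.41

N is at the origin; NQ runs at -28.5° with length 48.5, so Q = 48.5·(cos -28.5°, sin -28.5°) = (42.62, -23.14). ∠NQV = 153.2°, so QV runs at -28.5° + (180° − 153.2°) = -1.700° from the x-axis; with |QV| = 21.7, V = Q + 21.7·(cos -1.700°, sin -1.700°) = (64.31, -23.79). QV is perpendicular to VB; with |VB| = 22.0 on the right of QV, B = V + 22.0·(-0.02967, -0.9996) = (63.66, -45.78). Then |NB| = |B − N| = 78.41.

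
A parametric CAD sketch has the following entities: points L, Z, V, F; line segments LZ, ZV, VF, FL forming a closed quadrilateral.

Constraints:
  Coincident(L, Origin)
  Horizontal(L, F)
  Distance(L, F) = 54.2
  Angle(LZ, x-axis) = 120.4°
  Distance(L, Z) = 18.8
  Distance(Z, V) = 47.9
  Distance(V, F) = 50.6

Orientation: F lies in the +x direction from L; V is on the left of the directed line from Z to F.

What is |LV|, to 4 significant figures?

53.03

Checks: |ZV| = 47.90 ✓; |VF| = 50.60 ✓.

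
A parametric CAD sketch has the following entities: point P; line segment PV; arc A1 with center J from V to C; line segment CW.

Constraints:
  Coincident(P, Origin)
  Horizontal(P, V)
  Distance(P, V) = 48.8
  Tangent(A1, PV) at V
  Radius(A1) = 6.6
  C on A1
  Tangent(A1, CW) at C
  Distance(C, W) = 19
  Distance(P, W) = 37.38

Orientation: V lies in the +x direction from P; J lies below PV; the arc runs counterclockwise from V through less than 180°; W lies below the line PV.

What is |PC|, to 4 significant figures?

43.48

Checks: P = (0.00, 0.00) ✓; |JC| = 6.600 ✓; ∠(JC, CW) = 90.00° ✓; |CW| = 19.00 ✓; |PW| = 37.38 ✓.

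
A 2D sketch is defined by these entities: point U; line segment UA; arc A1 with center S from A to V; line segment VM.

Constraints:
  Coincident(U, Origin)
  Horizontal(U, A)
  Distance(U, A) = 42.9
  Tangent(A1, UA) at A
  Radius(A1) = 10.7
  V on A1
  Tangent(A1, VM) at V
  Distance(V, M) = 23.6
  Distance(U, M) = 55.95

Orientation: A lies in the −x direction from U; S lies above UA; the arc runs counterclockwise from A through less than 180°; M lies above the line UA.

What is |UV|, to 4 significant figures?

36.26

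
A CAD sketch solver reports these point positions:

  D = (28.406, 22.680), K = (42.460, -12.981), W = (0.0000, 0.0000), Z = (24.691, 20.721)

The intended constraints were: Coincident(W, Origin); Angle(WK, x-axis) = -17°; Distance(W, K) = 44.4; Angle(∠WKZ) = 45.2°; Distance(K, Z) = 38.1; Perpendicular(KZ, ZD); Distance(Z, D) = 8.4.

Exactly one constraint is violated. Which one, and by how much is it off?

Distance(Z, D) = 8.4 — off by 4.20.

W = (0.00, 0.00) ✓; WK at -17.00° ✓; |WK| = 44.40 ✓; ∠WKZ = 45.20° ✓; |KZ| = 38.10 ✓; ∠(KZ, ZD) = 90.00° ✓; |ZD| = 4.200 ✗.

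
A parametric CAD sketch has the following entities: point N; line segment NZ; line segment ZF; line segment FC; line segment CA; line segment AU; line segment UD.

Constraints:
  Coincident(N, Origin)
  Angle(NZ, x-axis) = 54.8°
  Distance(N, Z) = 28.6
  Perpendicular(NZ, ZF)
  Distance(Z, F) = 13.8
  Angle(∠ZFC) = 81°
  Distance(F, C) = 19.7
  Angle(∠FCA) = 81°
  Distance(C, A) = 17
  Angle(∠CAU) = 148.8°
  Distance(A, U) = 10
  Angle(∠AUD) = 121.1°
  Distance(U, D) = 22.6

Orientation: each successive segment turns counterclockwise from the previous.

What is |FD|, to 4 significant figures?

23.93

∠CAU = 148.8° gives AU at 14.00° from the x-axis; with |AU| = 10.0, U = (22.45, 11.04). ∠AUD = 121.1° gives UD at 72.90° from the x-axis; with |UD| = 22.6, D = (29.10, 32.64). Then |FD| = |D − F| = 23.93.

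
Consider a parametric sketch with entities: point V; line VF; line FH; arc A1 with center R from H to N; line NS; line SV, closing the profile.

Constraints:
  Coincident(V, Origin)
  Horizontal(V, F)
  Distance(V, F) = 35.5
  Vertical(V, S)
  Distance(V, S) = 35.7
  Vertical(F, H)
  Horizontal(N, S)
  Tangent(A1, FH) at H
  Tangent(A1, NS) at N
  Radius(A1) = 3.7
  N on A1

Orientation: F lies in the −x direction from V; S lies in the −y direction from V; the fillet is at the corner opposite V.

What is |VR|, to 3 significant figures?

45.1

V and S share the same x with |VS| = 35.7 and S on the −y side, so S = (0.00, -35.7). The virtual corner opposite V is at (-35.5, -35.7). Tangency of A1 to FH means the radius RH is perpendicular to FH and A1 meets NS tangentially, so RN is at right angles to NS, with radius 3.7, so the center R sits 3.7 in from both sides at R = (-31.8, -32.0). Then |VR| = |R − V| = 45.1.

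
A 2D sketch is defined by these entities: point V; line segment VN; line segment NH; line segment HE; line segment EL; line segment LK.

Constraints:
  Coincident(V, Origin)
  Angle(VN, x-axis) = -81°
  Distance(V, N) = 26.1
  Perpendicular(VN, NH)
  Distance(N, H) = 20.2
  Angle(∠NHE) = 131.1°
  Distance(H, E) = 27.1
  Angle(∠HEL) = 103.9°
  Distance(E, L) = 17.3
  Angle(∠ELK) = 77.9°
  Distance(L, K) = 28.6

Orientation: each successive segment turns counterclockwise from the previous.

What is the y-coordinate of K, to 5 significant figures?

-10.955

∠HEL = 103.9° gives EL at 134.00° from the x-axis; with |EL| = 17.3, L = (26.418, 12.783). ∠ELK = 77.9° gives LK at -123.90° from the x-axis; with |LK| = 28.6, K = (10.466, -10.955). So K.y = -10.955.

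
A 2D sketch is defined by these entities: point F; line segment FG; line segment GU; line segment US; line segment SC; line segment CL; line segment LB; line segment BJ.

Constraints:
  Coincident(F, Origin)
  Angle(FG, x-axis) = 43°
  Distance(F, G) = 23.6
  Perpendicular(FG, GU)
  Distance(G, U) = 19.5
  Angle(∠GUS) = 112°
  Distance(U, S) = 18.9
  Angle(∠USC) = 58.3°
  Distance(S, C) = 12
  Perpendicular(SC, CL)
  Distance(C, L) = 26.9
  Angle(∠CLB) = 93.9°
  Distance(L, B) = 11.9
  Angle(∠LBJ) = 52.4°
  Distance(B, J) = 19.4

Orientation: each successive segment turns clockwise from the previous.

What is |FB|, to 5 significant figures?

45.661

F is at the origin; FG runs at 43.0° with length 23.6, so G = (17.260, 16.095). FG is perpendicular to GU, so GU runs at -47.000°; with |GU| = 19.5, U = (30.559, 1.8338). ∠GUS = 112.0° gives US at -115.00° from the x-axis; with |US| = 18.9, S = (22.571, -15.295). ∠USC = 58.3° gives SC at 123.30° from the x-axis; with |SC| = 12.0, C = (15.983, -5.2658). SC is perpendicular to CL, so CL runs at 33.300°; with |CL| = 26.9, L = (38.466, 9.5029). ∠CLB = 93.9° gives LB at -52.800° from the x-axis; with |LB| = 11.9, B = (45.661, 0.024243). Then |FB| = |B − F| = 45.661.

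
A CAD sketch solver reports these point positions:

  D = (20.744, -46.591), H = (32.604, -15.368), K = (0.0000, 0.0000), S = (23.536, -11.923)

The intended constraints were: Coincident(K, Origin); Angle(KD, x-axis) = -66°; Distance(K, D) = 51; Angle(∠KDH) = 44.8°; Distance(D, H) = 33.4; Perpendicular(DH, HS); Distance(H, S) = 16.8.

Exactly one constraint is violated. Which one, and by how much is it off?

Distance(H, S) = 16.8 — off by 7.10.

K = (0.00, 0.00) ✓; KD at -66.00° ✓; |KD| = 51.00 ✓; ∠KDH = 44.80° ✓; |DH| = 33.40 ✓; ∠(DH, HS) = 90.00° ✓; |HS| = 9.700 ✗.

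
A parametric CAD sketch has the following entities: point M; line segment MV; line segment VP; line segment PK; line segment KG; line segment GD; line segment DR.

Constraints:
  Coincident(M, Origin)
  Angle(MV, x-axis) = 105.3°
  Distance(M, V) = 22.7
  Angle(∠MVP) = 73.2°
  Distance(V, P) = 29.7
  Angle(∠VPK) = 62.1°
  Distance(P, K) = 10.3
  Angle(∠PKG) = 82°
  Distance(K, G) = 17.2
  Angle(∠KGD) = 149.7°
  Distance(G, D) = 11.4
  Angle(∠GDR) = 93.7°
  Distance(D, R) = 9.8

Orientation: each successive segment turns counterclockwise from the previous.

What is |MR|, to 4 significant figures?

38.61

M is at the origin; MV runs at 105.3° with length 22.7, so V = (-5.990, 21.90). ∠MVP = 73.2° gives VP at -147.9° from the x-axis; with |VP| = 29.7, P = (-31.15, 6.113). ∠VPK = 62.1° gives PK at -30.00° from the x-axis; with |PK| = 10.3, K = (-22.23, 0.9629). ∠PKG = 82.0° gives KG at 68.00° from the x-axis; with |KG| = 17.2, G = (-15.79, 16.91). ∠KGD = 149.7° gives GD at 98.30° from the x-axis; with |GD| = 11.4, D = (-17.43, 28.19). ∠GDR = 93.7° gives DR at -175.4° from the x-axis; with |DR| = 9.8, R = (-27.20, 27.41). Then |MR| = |R − M| = 38.61.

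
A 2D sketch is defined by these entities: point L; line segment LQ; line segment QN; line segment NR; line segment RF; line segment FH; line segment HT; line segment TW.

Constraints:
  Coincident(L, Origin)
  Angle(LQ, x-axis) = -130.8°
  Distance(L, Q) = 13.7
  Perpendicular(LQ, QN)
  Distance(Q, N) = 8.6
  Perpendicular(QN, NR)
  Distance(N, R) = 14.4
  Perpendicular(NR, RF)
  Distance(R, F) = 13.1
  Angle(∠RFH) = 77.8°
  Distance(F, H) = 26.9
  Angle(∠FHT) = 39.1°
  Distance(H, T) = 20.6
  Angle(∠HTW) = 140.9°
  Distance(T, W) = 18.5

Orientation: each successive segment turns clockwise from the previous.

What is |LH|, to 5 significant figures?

25.620

L is at the origin; LQ runs at -130.8° with length 13.7, so Q = (-8.9519, -10.371). LQ is perpendicular to QN, so QN runs at 139.20°; with |QN| = 8.6, N = (-15.462, -4.7514). QN is perpendicular to NR, so NR runs at 49.200°; with |NR| = 14.4, R = (-6.0528, 6.1493). NR is perpendicular to RF, so RF runs at -40.800°; with |RF| = 13.1, F = (3.8639, -2.4105). ∠RFH = 77.8° gives FH at -143.00° from the x-axis; with |FH| = 26.9, H = (-17.619, -18.599). Then |LH| = |H − L| = 25.620.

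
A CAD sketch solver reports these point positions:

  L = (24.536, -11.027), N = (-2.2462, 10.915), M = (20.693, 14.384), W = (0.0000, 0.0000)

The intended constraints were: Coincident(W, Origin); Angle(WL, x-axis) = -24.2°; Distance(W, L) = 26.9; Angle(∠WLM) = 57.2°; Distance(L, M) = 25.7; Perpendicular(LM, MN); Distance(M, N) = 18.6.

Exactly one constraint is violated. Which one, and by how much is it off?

Distance(M, N) = 18.6 — off by 4.60.

W = (0.00, 0.00) ✓; WL at -24.20° ✓; |WL| = 26.90 ✓; ∠WLM = 57.20° ✓; |LM| = 25.70 ✓; ∠(LM, MN) = 90.00° ✓; |MN| = 23.20 ✗.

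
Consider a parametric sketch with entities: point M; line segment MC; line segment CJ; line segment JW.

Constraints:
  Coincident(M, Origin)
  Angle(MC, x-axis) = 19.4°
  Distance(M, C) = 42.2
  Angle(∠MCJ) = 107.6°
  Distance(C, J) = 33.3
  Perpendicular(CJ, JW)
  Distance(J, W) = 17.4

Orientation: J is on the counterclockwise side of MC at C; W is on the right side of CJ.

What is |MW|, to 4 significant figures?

73.77

M is at the origin; MC runs at 19.4° with length 42.2, so C = 42.2·(cos 19.4°, sin 19.4°) = (39.80, 14.02). ∠MCJ = 107.6°, so CJ runs at 19.4° + (180° − 107.6°) = 91.80° from the x-axis; with |CJ| = 33.3, J = C + 33.3·(cos 91.80°, sin 91.80°) = (38.76, 47.30). The perpendicularity gives JW at right angles to CJ; with |JW| = 17.4 on the right of CJ, W = J + 17.4·(0.9995, 0.03141) = (56.15, 47.85). Then |MW| = |W − M| = 73.77.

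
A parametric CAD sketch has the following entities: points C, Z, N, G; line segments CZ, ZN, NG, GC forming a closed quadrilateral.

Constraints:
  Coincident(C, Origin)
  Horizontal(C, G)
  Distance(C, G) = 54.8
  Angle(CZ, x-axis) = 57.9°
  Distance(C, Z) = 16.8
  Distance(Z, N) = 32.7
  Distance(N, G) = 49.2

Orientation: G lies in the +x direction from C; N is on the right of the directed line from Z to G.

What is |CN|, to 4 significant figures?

20.63

Checks: |ZN| = 32.70 ✓; |NG| = 49.20 ✓.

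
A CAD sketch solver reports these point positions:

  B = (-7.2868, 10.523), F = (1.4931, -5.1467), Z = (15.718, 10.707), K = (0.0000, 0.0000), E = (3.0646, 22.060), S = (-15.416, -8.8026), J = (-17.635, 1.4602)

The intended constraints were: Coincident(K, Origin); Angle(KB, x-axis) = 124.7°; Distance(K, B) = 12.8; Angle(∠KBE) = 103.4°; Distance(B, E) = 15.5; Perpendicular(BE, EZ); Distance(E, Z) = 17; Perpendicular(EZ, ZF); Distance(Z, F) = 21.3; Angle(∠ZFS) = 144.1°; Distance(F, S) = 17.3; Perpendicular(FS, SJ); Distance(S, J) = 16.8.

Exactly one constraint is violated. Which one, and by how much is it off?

Distance(S, J) = 16.8 — off by 6.30.

K = (0.00, 0.00) ✓; KB at 124.7° ✓; |KB| = 12.80 ✓; ∠KBE = 103.4° ✓; |BE| = 15.50 ✓; ∠(BE, EZ) = 90.00° ✓; |EZ| = 17.00 ✓; ∠(EZ, ZF) = 90.00° ✓; |ZF| = 21.30 ✓; ∠ZFS = 144.1° ✓; |FS| = 17.30 ✓; ∠(FS, SJ) = 90.00° ✓; |SJ| = 10.50 ✗.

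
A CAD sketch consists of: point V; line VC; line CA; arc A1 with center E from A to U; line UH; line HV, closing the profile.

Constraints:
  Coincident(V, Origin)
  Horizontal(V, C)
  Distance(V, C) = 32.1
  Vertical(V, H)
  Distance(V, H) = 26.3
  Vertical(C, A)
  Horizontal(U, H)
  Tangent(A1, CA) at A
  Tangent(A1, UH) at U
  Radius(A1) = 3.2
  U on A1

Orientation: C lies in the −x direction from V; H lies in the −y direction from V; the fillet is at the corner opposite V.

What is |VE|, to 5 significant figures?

36.998

V is at the origin; V and C share the same y with |VC| = 32.1 and C on the −x side, so C = (-32.100, 0.0000). VH is vertical with |VH| = 26.3 and H on the −y side, so H = (0.0000, -26.300). The virtual corner opposite V is at (-32.100, -26.300). A1 meets CA tangentially, so EA is at right angles to CA and tangency of A1 to UH means the radius EU is perpendicular to UH, with radius 3.2, so the center E sits 3.2 in from both sides at E = (-28.900, -23.100). Then |VE| = |E − V| = 36.998.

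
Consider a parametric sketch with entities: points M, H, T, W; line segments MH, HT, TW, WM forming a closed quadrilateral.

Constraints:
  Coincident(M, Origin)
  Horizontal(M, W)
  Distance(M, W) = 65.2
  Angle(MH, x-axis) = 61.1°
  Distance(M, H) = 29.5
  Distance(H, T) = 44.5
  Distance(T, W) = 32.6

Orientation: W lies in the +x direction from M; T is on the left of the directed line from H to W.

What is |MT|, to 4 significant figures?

66.48

M is at the origin; M and W share the same y with |MW| = 65.2 and W in +x, so W = (65.2, 0). MH runs at 61.1° with |MH| = 29.5, so H = (14.26, 25.83). T is determined by |HT| = 44.5 and |TW| = 32.6 together: it lies at the intersection of circle(H, 44.5) and circle(W, 32.6). With |HW| = 57.12, the foot of the radical line on HW is 36.59 from H and the perpendicular offset is √(44.5² − 36.59²) = 25.33. Taking the left-of-HW solution: T = (58.34, 31.87).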